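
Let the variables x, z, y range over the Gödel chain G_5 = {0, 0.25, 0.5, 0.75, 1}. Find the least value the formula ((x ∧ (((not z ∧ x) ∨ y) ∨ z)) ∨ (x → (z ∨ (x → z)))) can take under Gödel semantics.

The minimum is attained at x = 0.25, z = 0, y = 0:
  not z: Gödel ¬ of 0 = 1 (operand is 0)
  (not z ∧ x) = min(1, 0.25) = 0.25
  ((not z ∧ x) ∨ y) = max(0.25, 0) = 0.25
  (((not z ∧ x) ∨ y) ∨ z) = max(0.25, 0) = 0.25
  (x ∧ (((not z ∧ x) ∨ y) ∨ z)) = min(0.25, 0.25) = 0.25
  (x → z): 0.25 > 0, so result = 0
  (z ∨ (x → z)) = max(0, 0) = 0
  (x → (z ∨ (x → z))): 0.25 > 0, so result = 0
  ((x ∧ (((not z ∧ x) ∨ y) ∨ z)) ∨ (x → (z ∨ (x → z)))) = max(0.25, 0) = 0.25
Checking all 125 assignments confirms none give a value below 0.25.

0.25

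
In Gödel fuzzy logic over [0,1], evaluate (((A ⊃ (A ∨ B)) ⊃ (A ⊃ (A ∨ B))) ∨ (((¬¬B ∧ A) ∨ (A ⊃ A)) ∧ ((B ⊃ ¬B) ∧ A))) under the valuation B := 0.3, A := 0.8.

(A ∨ B) = max(0.8, 0.3) = 0.8
(A ⊃ (A ∨ B)): 0.8 ≤ 0.8, so result = 1
(A ∨ B) = max(0.8, 0.3) = 0.8
(A ⊃ (A ∨ B)): 0.8 ≤ 0.8, so result = 1
((A ⊃ (A ∨ B)) ⊃ (A ⊃ (A ∨ B))): 1 ≤ 1, so result = 1
¬B: Gödel ¬ of 0.3 = 0 (operand ≠ 0)
¬¬B: Gödel ¬ of 0 = 1 (operand is 0)
(¬¬B ∧ A) = min(1, 0.8) = 0.8
(A ⊃ A): 0.8 ≤ 0.8, so result = 1
((¬¬B ∧ A) ∨ (A ⊃ A)) = max(0.8, 1) = 1
¬B: Gödel ¬ of 0.3 = 0 (operand ≠ 0)
(B ⊃ ¬B): 0.3 > 0, so result = 0
((B ⊃ ¬B) ∧ A) = min(0, 0.8) = 0
(((¬¬B ∧ A) ∨ (A ⊃ A)) ∧ ((B ⊃ ¬B) ∧ A)) = min(1, 0) = 0
(((A ⊃ (A ∨ B)) ⊃ (A ⊃ (A ∨ B))) ∨ (((¬¬B ∧ A) ∨ (A ⊃ A)) ∧ ((B ⊃ ¬B) ∧ A))) = max(1, 0) = 1

1.00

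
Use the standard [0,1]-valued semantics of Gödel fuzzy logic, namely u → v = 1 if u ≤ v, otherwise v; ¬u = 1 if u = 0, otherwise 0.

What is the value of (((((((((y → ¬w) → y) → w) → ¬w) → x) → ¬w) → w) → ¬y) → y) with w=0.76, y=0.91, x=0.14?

¬w: Gödel ¬ of 0.76 = 0 (operand ≠ 0)
(y → ¬w): 0.91 > 0, so result = 0
((y → ¬w) → y): 0 ≤ 0.91, so result = 1
(((y → ¬w) → y) → w): 1 > 0.76, so result = 0.76
¬w: Gödel ¬ of 0.76 = 0 (operand ≠ 0)
((((y → ¬w) → y) → w) → ¬w): 0.76 > 0, so result = 0
(((((y → ¬w) → y) → w) → ¬w) → x): 0 ≤ 0.14, so result = 1
¬w: Gödel ¬ of 0.76 = 0 (operand ≠ 0)
((((((y → ¬w) → y) → w) → ¬w) → x) → ¬w): 1 > 0, so result = 0
(((((((y → ¬w) → y) → w) → ¬w) → x) → ¬w) → w): 0 ≤ 0.76, so result = 1
¬y: Gödel ¬ of 0.91 = 0 (operand ≠ 0)
((((((((y → ¬w) → y) → w) → ¬w) → x) → ¬w) → w) → ¬y): 1 > 0, so result = 0
(((((((((y → ¬w) → y) → w) → ¬w) → x) → ¬w) → w) → ¬y) → y): 0 ≤ 0.91, so result = 1

1.00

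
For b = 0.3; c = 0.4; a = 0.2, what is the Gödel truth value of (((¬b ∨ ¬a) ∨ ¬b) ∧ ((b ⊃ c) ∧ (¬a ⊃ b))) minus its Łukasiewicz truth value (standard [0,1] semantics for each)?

-0.50

Gödel evaluation:
  ¬b: Gödel ¬ of 0.3 = 0 (operand ≠ 0)
  ¬a: Gödel ¬ of 0.2 = 0 (operand ≠ 0)
  (¬b ∨ ¬a) = max(0, 0) = 0
  ¬b: Gödel ¬ of 0.3 = 0 (operand ≠ 0)
  ((¬b ∨ ¬a) ∨ ¬b) = max(0, 0) = 0
  (b ⊃ c): 0.3 ≤ 0.4, so result = 1
  ¬a: Gödel ¬ of 0.2 = 0 (operand ≠ 0)
  (¬a ⊃ b): 0 ≤ 0.3, so result = 1
  ((b ⊃ c) ∧ (¬a ⊃ b)) = min(1, 1) = 1
  (((¬b ∨ ¬a) ∨ ¬b) ∧ ((b ⊃ c) ∧ (¬a ⊃ b))) = min(0, 1) = 0
  Gödel value = 0
Łukasiewicz evaluation:
  ¬b: Łukasiewicz ¬ gives 1 − 0.3 = 0.7
  ¬a: Łukasiewicz ¬ gives 1 − 0.2 = 0.8
  (¬b ∨ ¬a) = max(0.7, 0.8) = 0.8
  ¬b: Łukasiewicz ¬ gives 1 − 0.3 = 0.7
  ((¬b ∨ ¬a) ∨ ¬b) = max(0.8, 0.7) = 0.8
  (b ⊃ c): min(1, 1 − 0.3 + 0.4) = 1
  ¬a: Łukasiewicz ¬ gives 1 − 0.2 = 0.8
  (¬a ⊃ b): min(1, 1 − 0.8 + 0.3) = 0.5
  ((b ⊃ c) ∧ (¬a ⊃ b)) = min(1, 0.5) = 0.5
  (((¬b ∨ ¬a) ∨ ¬b) ∧ ((b ⊃ c) ∧ (¬a ⊃ b))) = min(0.8, 0.5) = 0.5
  Łukasiewicz value = 0.5
Difference: 0 − 0.5 = -0.50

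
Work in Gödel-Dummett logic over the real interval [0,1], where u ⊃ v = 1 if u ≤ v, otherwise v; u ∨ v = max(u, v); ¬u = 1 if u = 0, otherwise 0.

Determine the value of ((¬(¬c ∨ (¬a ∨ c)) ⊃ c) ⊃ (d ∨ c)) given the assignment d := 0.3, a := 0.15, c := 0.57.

0.57

¬c: Gödel ¬ of 0.57 = 0 (operand ≠ 0)
¬a: Gödel ¬ of 0.15 = 0 (operand ≠ 0)
(¬a ∨ c) = max(0, 0.57) = 0.57
(¬c ∨ (¬a ∨ c)) = max(0, 0.57) = 0.57
¬(¬c ∨ (¬a ∨ c)): Gödel ¬ of 0.57 = 0 (operand ≠ 0)
(¬(¬c ∨ (¬a ∨ c)) ⊃ c): 0 ≤ 0.57, so result = 1
(d ∨ c) = max(0.3, 0.57) = 0.57
((¬(¬c ∨ (¬a ∨ c)) ⊃ c) ⊃ (d ∨ c)): 1 > 0.57, so result = 0.57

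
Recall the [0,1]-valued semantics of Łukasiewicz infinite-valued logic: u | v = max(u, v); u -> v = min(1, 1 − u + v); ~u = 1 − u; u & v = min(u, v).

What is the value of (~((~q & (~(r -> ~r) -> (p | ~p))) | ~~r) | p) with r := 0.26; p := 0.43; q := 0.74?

~q: Łukasiewicz ¬ gives 1 − 0.74 = 0.26
~r: Łukasiewicz ¬ gives 1 − 0.26 = 0.74
(r -> ~r): min(1, 1 − 0.26 + 0.74) = 1
~(r -> ~r): Łukasiewicz ¬ gives 1 − 1 = 0
~p: Łukasiewicz ¬ gives 1 − 0.43 = 0.57
(p | ~p) = max(0.43, 0.57) = 0.57
(~(r -> ~r) -> (p | ~p)): min(1, 1 − 0 + 0.57) = 1
(~q & (~(r -> ~r) -> (p | ~p))) = min(0.26, 1) = 0.26
~r: Łukasiewicz ¬ gives 1 − 0.26 = 0.74
~~r: Łukasiewicz ¬ gives 1 − 0.74 = 0.26
((~q & (~(r -> ~r) -> (p | ~p))) | ~~r) = max(0.26, 0.26) = 0.26
~((~q & (~(r -> ~r) -> (p | ~p))) | ~~r): Łukasiewicz ¬ gives 1 − 0.26 = 0.74
(~((~q & (~(r -> ~r) -> (p | ~p))) | ~~r) | p) = max(0.74, 0.43) = 0.74

0.74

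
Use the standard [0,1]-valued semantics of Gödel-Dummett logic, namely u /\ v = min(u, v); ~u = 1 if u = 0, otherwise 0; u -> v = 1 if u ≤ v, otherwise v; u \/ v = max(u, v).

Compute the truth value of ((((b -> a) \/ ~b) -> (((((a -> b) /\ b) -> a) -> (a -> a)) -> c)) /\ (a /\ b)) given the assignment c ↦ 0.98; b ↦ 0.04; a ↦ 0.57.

(b -> a): 0.04 ≤ 0.57, so result = 1
~b: Gödel ¬ of 0.04 = 0 (operand ≠ 0)
((b -> a) \/ ~b) = max(1, 0) = 1
(a -> b): 0.57 > 0.04, so result = 0.04
((a -> b) /\ b) = min(0.04, 0.04) = 0.04
(((a -> b) /\ b) -> a): 0.04 ≤ 0.57, so result = 1
(a -> a): 0.57 ≤ 0.57, so result = 1
((((a -> b) /\ b) -> a) -> (a -> a)): 1 ≤ 1, so result = 1
(((((a -> b) /\ b) -> a) -> (a -> a)) -> c): 1 > 0.98, so result = 0.98
(((b -> a) \/ ~b) -> (((((a -> b) /\ b) -> a) -> (a -> a)) -> c)): 1 > 0.98, so result = 0.98
(a /\ b) = min(0.57, 0.04) = 0.04
((((b -> a) \/ ~b) -> (((((a -> b) /\ b) -> a) -> (a -> a)) -> c)) /\ (a /\ b)) = min(0.98, 0.04) = 0.04

0.04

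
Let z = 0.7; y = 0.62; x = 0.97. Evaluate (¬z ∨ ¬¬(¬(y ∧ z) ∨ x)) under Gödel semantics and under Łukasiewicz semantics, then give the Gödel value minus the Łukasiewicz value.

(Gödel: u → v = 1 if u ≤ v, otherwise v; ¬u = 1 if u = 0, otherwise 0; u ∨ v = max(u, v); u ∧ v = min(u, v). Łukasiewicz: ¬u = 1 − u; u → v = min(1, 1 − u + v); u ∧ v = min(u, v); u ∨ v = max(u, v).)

0.03

Gödel evaluation:
  ¬z: Gödel ¬ of 0.7 = 0 (operand ≠ 0)
  (y ∧ z) = min(0.62, 0.7) = 0.62
  ¬(y ∧ z): Gödel ¬ of 0.62 = 0 (operand ≠ 0)
  (¬(y ∧ z) ∨ x) = max(0, 0.97) = 0.97
  ¬(¬(y ∧ z) ∨ x): Gödel ¬ of 0.97 = 0 (operand ≠ 0)
  ¬¬(¬(y ∧ z) ∨ x): Gödel ¬ of 0 = 1 (operand is 0)
  (¬z ∨ ¬¬(¬(y ∧ z) ∨ x)) = max(0, 1) = 1
  Gödel value = 1
Łukasiewicz evaluation:
  ¬z: Łukasiewicz ¬ gives 1 − 0.7 = 0.3
  (y ∧ z) = min(0.62, 0.7) = 0.62
  ¬(y ∧ z): Łukasiewicz ¬ gives 1 − 0.62 = 0.38
  (¬(y ∧ z) ∨ x) = max(0.38, 0.97) = 0.97
  ¬(¬(y ∧ z) ∨ x): Łukasiewicz ¬ gives 1 − 0.97 = 0.03
  ¬¬(¬(y ∧ z) ∨ x): Łukasiewicz ¬ gives 1 − 0.03 = 0.97
  (¬z ∨ ¬¬(¬(y ∧ z) ∨ x)) = max(0.3, 0.97) = 0.97
  Łukasiewicz value = 0.97
Difference: 1 − 0.97 = 0.03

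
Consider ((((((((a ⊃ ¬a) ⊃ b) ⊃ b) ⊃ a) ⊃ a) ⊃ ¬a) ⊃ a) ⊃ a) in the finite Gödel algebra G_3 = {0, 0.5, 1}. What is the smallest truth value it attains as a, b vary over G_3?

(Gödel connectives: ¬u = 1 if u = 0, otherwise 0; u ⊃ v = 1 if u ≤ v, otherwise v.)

0.50

The minimum is attained at a = 0.5, b = 0:
  ¬a: Gödel ¬ of 0.5 = 0 (operand ≠ 0)
  (a ⊃ ¬a): 0.5 > 0, so result = 0
  ((a ⊃ ¬a) ⊃ b): 0 ≤ 0, so result = 1
  (((a ⊃ ¬a) ⊃ b) ⊃ b): 1 > 0, so result = 0
  ((((a ⊃ ¬a) ⊃ b) ⊃ b) ⊃ a): 0 ≤ 0.5, so result = 1
  (((((a ⊃ ¬a) ⊃ b) ⊃ b) ⊃ a) ⊃ a): 1 > 0.5, so result = 0.5
  ¬a: Gödel ¬ of 0.5 = 0 (operand ≠ 0)
  ((((((a ⊃ ¬a) ⊃ b) ⊃ b) ⊃ a) ⊃ a) ⊃ ¬a): 0.5 > 0, so result = 0
  (((((((a ⊃ ¬a) ⊃ b) ⊃ b) ⊃ a) ⊃ a) ⊃ ¬a) ⊃ a): 0 ≤ 0.5, so result = 1
  ((((((((a ⊃ ¬a) ⊃ b) ⊃ b) ⊃ a) ⊃ a) ⊃ ¬a) ⊃ a) ⊃ a): 1 > 0.5, so result = 0.5
Checking all 9 assignments confirms none give a value below 0.50.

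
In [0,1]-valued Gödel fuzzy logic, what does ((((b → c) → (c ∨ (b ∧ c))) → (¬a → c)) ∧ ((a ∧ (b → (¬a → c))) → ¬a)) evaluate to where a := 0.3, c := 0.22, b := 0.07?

0.00

(b → c): 0.07 ≤ 0.22, so result = 1
(b ∧ c) = min(0.07, 0.22) = 0.07
(c ∨ (b ∧ c)) = max(0.22, 0.07) = 0.22
((b → c) → (c ∨ (b ∧ c))): 1 > 0.22, so result = 0.22
¬a: Gödel ¬ of 0.3 = 0 (operand ≠ 0)
(¬a → c): 0 ≤ 0.22, so result = 1
(((b → c) → (c ∨ (b ∧ c))) → (¬a → c)): 0.22 ≤ 1, so result = 1
¬a: Gödel ¬ of 0.3 = 0 (operand ≠ 0)
(¬a → c): 0 ≤ 0.22, so result = 1
(b → (¬a → c)): 0.07 ≤ 1, so result = 1
(a ∧ (b → (¬a → c))) = min(0.3, 1) = 0.3
¬a: Gödel ¬ of 0.3 = 0 (operand ≠ 0)
((a ∧ (b → (¬a → c))) → ¬a): 0.3 > 0, so result = 0
((((b → c) → (c ∨ (b ∧ c))) → (¬a → c)) ∧ ((a ∧ (b → (¬a → c))) → ¬a)) = min(1, 0) = 0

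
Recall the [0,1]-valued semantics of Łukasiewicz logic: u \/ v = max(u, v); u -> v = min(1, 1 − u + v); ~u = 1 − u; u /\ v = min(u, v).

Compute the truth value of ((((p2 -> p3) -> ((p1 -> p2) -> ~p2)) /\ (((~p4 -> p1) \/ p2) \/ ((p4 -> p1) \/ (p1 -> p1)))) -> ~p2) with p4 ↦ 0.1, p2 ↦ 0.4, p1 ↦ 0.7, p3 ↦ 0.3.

0.60

(p2 -> p3): min(1, 1 − 0.4 + 0.3) = 0.9
(p1 -> p2): min(1, 1 − 0.7 + 0.4) = 0.7
~p2: Łukasiewicz ¬ gives 1 − 0.4 = 0.6
((p1 -> p2) -> ~p2): min(1, 1 − 0.7 + 0.6) = 0.9
((p2 -> p3) -> ((p1 -> p2) -> ~p2)): min(1, 1 − 0.9 + 0.9) = 1
~p4: Łukasiewicz ¬ gives 1 − 0.1 = 0.9
(~p4 -> p1): min(1, 1 − 0.9 + 0.7) = 0.8
((~p4 -> p1) \/ p2) = max(0.8, 0.4) = 0.8
(p4 -> p1): min(1, 1 − 0.1 + 0.7) = 1
(p1 -> p1): min(1, 1 − 0.7 + 0.7) = 1
((p4 -> p1) \/ (p1 -> p1)) = max(1, 1) = 1
(((~p4 -> p1) \/ p2) \/ ((p4 -> p1) \/ (p1 -> p1))) = max(0.8, 1) = 1
(((p2 -> p3) -> ((p1 -> p2) -> ~p2)) /\ (((~p4 -> p1) \/ p2) \/ ((p4 -> p1) \/ (p1 -> p1)))) = min(1, 1) = 1
~p2: Łukasiewicz ¬ gives 1 − 0.4 = 0.6
((((p2 -> p3) -> ((p1 -> p2) -> ~p2)) /\ (((~p4 -> p1) \/ p2) \/ ((p4 -> p1) \/ (p1 -> p1)))) -> ~p2): min(1, 1 − 1 + 0.6) = 0.6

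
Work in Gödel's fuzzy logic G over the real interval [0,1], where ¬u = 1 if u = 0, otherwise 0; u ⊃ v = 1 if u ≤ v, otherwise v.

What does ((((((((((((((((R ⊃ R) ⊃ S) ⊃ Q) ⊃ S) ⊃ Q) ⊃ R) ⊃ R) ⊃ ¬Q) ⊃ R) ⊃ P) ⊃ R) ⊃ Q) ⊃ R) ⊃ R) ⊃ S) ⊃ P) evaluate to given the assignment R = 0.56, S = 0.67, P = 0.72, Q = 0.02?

0.72

(R ⊃ R): 0.56 ≤ 0.56, so result = 1
((R ⊃ R) ⊃ S): 1 > 0.67, so result = 0.67
(((R ⊃ R) ⊃ S) ⊃ Q): 0.67 > 0.02, so result = 0.02
((((R ⊃ R) ⊃ S) ⊃ Q) ⊃ S): 0.02 ≤ 0.67, so result = 1
(((((R ⊃ R) ⊃ S) ⊃ Q) ⊃ S) ⊃ Q): 1 > 0.02, so result = 0.02
((((((R ⊃ R) ⊃ S) ⊃ Q) ⊃ S) ⊃ Q) ⊃ R): 0.02 ≤ 0.56, so result = 1
(((((((R ⊃ R) ⊃ S) ⊃ Q) ⊃ S) ⊃ Q) ⊃ R) ⊃ R): 1 > 0.56, so result = 0.56
¬Q: Gödel ¬ of 0.02 = 0 (operand ≠ 0)
((((((((R ⊃ R) ⊃ S) ⊃ Q) ⊃ S) ⊃ Q) ⊃ R) ⊃ R) ⊃ ¬Q): 0.56 > 0, so result = 0
(((((((((R ⊃ R) ⊃ S) ⊃ Q) ⊃ S) ⊃ Q) ⊃ R) ⊃ R) ⊃ ¬Q) ⊃ R): 0 ≤ 0.56, so result = 1
((((((((((R ⊃ R) ⊃ S) ⊃ Q) ⊃ S) ⊃ Q) ⊃ R) ⊃ R) ⊃ ¬Q) ⊃ R) ⊃ P): 1 > 0.72, so result = 0.72
(((((((((((R ⊃ R) ⊃ S) ⊃ Q) ⊃ S) ⊃ Q) ⊃ R) ⊃ R) ⊃ ¬Q) ⊃ R) ⊃ P) ⊃ R): 0.72 > 0.56, so result = 0.56
((((((((((((R ⊃ R) ⊃ S) ⊃ Q) ⊃ S) ⊃ Q) ⊃ R) ⊃ R) ⊃ ¬Q) ⊃ R) ⊃ P) ⊃ R) ⊃ Q): 0.56 > 0.02, so result = 0.02
(((((((((((((R ⊃ R) ⊃ S) ⊃ Q) ⊃ S) ⊃ Q) ⊃ R) ⊃ R) ⊃ ¬Q) ⊃ R) ⊃ P) ⊃ R) ⊃ Q) ⊃ R): 0.02 ≤ 0.56, so result = 1
((((((((((((((R ⊃ R) ⊃ S) ⊃ Q) ⊃ S) ⊃ Q) ⊃ R) ⊃ R) ⊃ ¬Q) ⊃ R) ⊃ P) ⊃ R) ⊃ Q) ⊃ R) ⊃ R): 1 > 0.56, so result = 0.56
(((((((((((((((R ⊃ R) ⊃ S) ⊃ Q) ⊃ S) ⊃ Q) ⊃ R) ⊃ R) ⊃ ¬Q) ⊃ R) ⊃ P) ⊃ R) ⊃ Q) ⊃ R) ⊃ R) ⊃ S): 0.56 ≤ 0.67, so result = 1
((((((((((((((((R ⊃ R) ⊃ S) ⊃ Q) ⊃ S) ⊃ Q) ⊃ R) ⊃ R) ⊃ ¬Q) ⊃ R) ⊃ P) ⊃ R) ⊃ Q) ⊃ R) ⊃ R) ⊃ S) ⊃ P): 1 > 0.72, so result = 0.72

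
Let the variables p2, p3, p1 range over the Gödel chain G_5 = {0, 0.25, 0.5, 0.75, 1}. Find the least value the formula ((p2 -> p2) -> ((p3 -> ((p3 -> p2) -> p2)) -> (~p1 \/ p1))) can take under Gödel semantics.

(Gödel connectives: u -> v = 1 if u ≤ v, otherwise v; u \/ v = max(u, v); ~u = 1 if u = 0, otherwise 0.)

0.25

The minimum is attained at p2 = 0, p3 = 0, p1 = 0.25:
  (p2 -> p2): 0 ≤ 0, so result = 1
  (p3 -> p2): 0 ≤ 0, so result = 1
  ((p3 -> p2) -> p2): 1 > 0, so result = 0
  (p3 -> ((p3 -> p2) -> p2)): 0 ≤ 0, so result = 1
  ~p1: Gödel ¬ of 0.25 = 0 (operand ≠ 0)
  (~p1 \/ p1) = max(0, 0.25) = 0.25
  ((p3 -> ((p3 -> p2) -> p2)) -> (~p1 \/ p1)): 1 > 0.25, so result = 0.25
  ((p2 -> p2) -> ((p3 -> ((p3 -> p2) -> p2)) -> (~p1 \/ p1))): 1 > 0.25, so result = 0.25
Checking all 125 assignments confirms none give a value below 0.25.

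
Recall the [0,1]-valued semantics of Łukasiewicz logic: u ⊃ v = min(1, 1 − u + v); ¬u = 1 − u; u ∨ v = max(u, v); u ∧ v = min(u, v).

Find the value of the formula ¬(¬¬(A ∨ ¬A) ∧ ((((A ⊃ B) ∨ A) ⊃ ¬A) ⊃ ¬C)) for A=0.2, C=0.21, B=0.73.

0.20

¬A: Łukasiewicz ¬ gives 1 − 0.2 = 0.8
(A ∨ ¬A) = max(0.2, 0.8) = 0.8
¬(A ∨ ¬A): Łukasiewicz ¬ gives 1 − 0.8 = 0.2
¬¬(A ∨ ¬A): Łukasiewicz ¬ gives 1 − 0.2 = 0.8
(A ⊃ B): min(1, 1 − 0.2 + 0.73) = 1
((A ⊃ B) ∨ A) = max(1, 0.2) = 1
¬A: Łukasiewicz ¬ gives 1 − 0.2 = 0.8
(((A ⊃ B) ∨ A) ⊃ ¬A): min(1, 1 − 1 + 0.8) = 0.8
¬C: Łukasiewicz ¬ gives 1 − 0.21 = 0.79
((((A ⊃ B) ∨ A) ⊃ ¬A) ⊃ ¬C): min(1, 1 − 0.8 + 0.79) = 0.99
(¬¬(A ∨ ¬A) ∧ ((((A ⊃ B) ∨ A) ⊃ ¬A) ⊃ ¬C)) = min(0.8, 0.99) = 0.8
¬(¬¬(A ∨ ¬A) ∧ ((((A ⊃ B) ∨ A) ⊃ ¬A) ⊃ ¬C)): Łukasiewicz ¬ gives 1 − 0.8 = 0.2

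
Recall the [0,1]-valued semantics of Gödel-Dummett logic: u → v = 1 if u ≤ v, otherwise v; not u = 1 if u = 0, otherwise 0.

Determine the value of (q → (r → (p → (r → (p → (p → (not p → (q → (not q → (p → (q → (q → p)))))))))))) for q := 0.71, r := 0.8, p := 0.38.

1.00

not p: Gödel ¬ of 0.38 = 0 (operand ≠ 0)
not q: Gödel ¬ of 0.71 = 0 (operand ≠ 0)
(q → p): 0.71 > 0.38, so result = 0.38
(q → (q → p)): 0.71 > 0.38, so result = 0.38
(p → (q → (q → p))): 0.38 ≤ 0.38, so result = 1
(not q → (p → (q → (q → p)))): 0 ≤ 1, so result = 1
(q → (not q → (p → (q → (q → p))))): 0.71 ≤ 1, so result = 1
(not p → (q → (not q → (p → (q → (q → p)))))): 0 ≤ 1, so result = 1
(p → (not p → (q → (not q → (p → (q → (q → p))))))): 0.38 ≤ 1, so result = 1
(p → (p → (not p → (q → (not q → (p → (q → (q → p)))))))): 0.38 ≤ 1, so result = 1
(r → (p → (p → (not p → (q → (not q → (p → (q → (q → p))))))))): 0.8 ≤ 1, so result = 1
(p → (r → (p → (p → (not p → (q → (not q → (p → (q → (q → p)))))))))): 0.38 ≤ 1, so result = 1
(r → (p → (r → (p → (p → (not p → (q → (not q → (p → (q → (q → p))))))))))): 0.8 ≤ 1, so result = 1
(q → (r → (p → (r → (p → (p → (not p → (q → (not q → (p → (q → (q → p)))))))))))): 0.71 ≤ 1, so result = 1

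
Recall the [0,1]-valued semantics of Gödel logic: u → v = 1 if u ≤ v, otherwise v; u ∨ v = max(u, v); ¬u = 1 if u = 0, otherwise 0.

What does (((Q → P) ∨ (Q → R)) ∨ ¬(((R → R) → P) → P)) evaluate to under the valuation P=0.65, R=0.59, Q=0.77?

0.65

(Q → P): 0.77 > 0.65, so result = 0.65
(Q → R): 0.77 > 0.59, so result = 0.59
((Q → P) ∨ (Q → R)) = max(0.65, 0.59) = 0.65
(R → R): 0.59 ≤ 0.59, so result = 1
((R → R) → P): 1 > 0.65, so result = 0.65
(((R → R) → P) → P): 0.65 ≤ 0.65, so result = 1
¬(((R → R) → P) → P): Gödel ¬ of 1 = 0 (operand ≠ 0)
(((Q → P) ∨ (Q → R)) ∨ ¬(((R → R) → P) → P)) = max(0.65, 0) = 0.65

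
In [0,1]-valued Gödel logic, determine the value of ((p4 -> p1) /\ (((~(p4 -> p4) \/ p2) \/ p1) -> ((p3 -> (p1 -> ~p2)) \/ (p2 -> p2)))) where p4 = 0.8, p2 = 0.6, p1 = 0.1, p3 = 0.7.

(p4 -> p1): 0.8 > 0.1, so result = 0.1
(p4 -> p4): 0.8 ≤ 0.8, so result = 1
~(p4 -> p4): Gödel ¬ of 1 = 0 (operand ≠ 0)
(~(p4 -> p4) \/ p2) = max(0, 0.6) = 0.6
((~(p4 -> p4) \/ p2) \/ p1) = max(0.6, 0.1) = 0.6
~p2: Gödel ¬ of 0.6 = 0 (operand ≠ 0)
(p1 -> ~p2): 0.1 > 0, so result = 0
(p3 -> (p1 -> ~p2)): 0.7 > 0, so result = 0
(p2 -> p2): 0.6 ≤ 0.6, so result = 1
((p3 -> (p1 -> ~p2)) \/ (p2 -> p2)) = max(0, 1) = 1
(((~(p4 -> p4) \/ p2) \/ p1) -> ((p3 -> (p1 -> ~p2)) \/ (p2 -> p2))): 0.6 ≤ 1, so result = 1
((p4 -> p1) /\ (((~(p4 -> p4) \/ p2) \/ p1) -> ((p3 -> (p1 -> ~p2)) \/ (p2 -> p2)))) = min(0.1, 1) = 0.1

0.10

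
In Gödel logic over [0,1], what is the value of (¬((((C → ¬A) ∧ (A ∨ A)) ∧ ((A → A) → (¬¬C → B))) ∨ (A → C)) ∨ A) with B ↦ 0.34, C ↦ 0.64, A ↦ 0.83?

¬A: Gödel ¬ of 0.83 = 0 (operand ≠ 0)
(C → ¬A): 0.64 > 0, so result = 0
(A ∨ A) = max(0.83, 0.83) = 0.83
((C → ¬A) ∧ (A ∨ A)) = min(0, 0.83) = 0
(A → A): 0.83 ≤ 0.83, so result = 1
¬C: Gödel ¬ of 0.64 = 0 (operand ≠ 0)
¬¬C: Gödel ¬ of 0 = 1 (operand is 0)
(¬¬C → B): 1 > 0.34, so result = 0.34
((A → A) → (¬¬C → B)): 1 > 0.34, so result = 0.34
(((C → ¬A) ∧ (A ∨ A)) ∧ ((A → A) → (¬¬C → B))) = min(0, 0.34) = 0
(A → C): 0.83 > 0.64, so result = 0.64
((((C → ¬A) ∧ (A ∨ A)) ∧ ((A → A) → (¬¬C → B))) ∨ (A → C)) = max(0, 0.64) = 0.64
¬((((C → ¬A) ∧ (A ∨ A)) ∧ ((A → A) → (¬¬C → B))) ∨ (A → C)): Gödel ¬ of 0.64 = 0 (operand ≠ 0)
(¬((((C → ¬A) ∧ (A ∨ A)) ∧ ((A → A) → (¬¬C → B))) ∨ (A → C)) ∨ A) = max(0, 0.83) = 0.83

0.83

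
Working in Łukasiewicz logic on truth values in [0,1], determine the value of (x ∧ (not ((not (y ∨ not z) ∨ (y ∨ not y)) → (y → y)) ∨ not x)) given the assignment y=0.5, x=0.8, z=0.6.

not z: Łukasiewicz ¬ gives 1 − 0.6 = 0.4
(y ∨ not z) = max(0.5, 0.4) = 0.5
not (y ∨ not z): Łukasiewicz ¬ gives 1 − 0.5 = 0.5
not y: Łukasiewicz ¬ gives 1 − 0.5 = 0.5
(y ∨ not y) = max(0.5, 0.5) = 0.5
(not (y ∨ not z) ∨ (y ∨ not y)) = max(0.5, 0.5) = 0.5
(y → y): min(1, 1 − 0.5 + 0.5) = 1
((not (y ∨ not z) ∨ (y ∨ not y)) → (y → y)): min(1, 1 − 0.5 + 1) = 1
not ((not (y ∨ not z) ∨ (y ∨ not y)) → (y → y)): Łukasiewicz ¬ gives 1 − 1 = 0
not x: Łukasiewicz ¬ gives 1 − 0.8 = 0.2
(not ((not (y ∨ not z) ∨ (y ∨ not y)) → (y → y)) ∨ not x) = max(0, 0.2) = 0.2
(x ∧ (not ((not (y ∨ not z) ∨ (y ∨ not y)) → (y → y)) ∨ not x)) = min(0.8, 0.2) = 0.2

0.20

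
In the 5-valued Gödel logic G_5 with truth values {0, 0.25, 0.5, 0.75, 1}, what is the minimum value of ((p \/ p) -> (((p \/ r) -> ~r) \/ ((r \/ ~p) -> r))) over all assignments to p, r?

Every assignment gives 1. For instance at p = 0, r = 0:
  (p \/ p) = max(0, 0) = 0
  (p \/ r) = max(0, 0) = 0
  ~r: Gödel ¬ of 0 = 1 (operand is 0)
  ((p \/ r) -> ~r): 0 ≤ 1, so result = 1
  ~p: Gödel ¬ of 0 = 1 (operand is 0)
  (r \/ ~p) = max(0, 1) = 1
  ((r \/ ~p) -> r): 1 > 0, so result = 0
  (((p \/ r) -> ~r) \/ ((r \/ ~p) -> r)) = max(1, 0) = 1
  ((p \/ p) -> (((p \/ r) -> ~r) \/ ((r \/ ~p) -> r))): 0 ≤ 1, so result = 1
All 25 assignments give value 1 — the formula is a G_5-tautology.

1.00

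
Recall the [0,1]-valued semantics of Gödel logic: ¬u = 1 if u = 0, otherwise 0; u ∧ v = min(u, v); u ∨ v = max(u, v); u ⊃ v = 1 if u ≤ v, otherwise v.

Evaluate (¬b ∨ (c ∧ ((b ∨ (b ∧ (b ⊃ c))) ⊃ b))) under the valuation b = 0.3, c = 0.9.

0.90

¬b: Gödel ¬ of 0.3 = 0 (operand ≠ 0)
(b ⊃ c): 0.3 ≤ 0.9, so result = 1
(b ∧ (b ⊃ c)) = min(0.3, 1) = 0.3
(b ∨ (b ∧ (b ⊃ c))) = max(0.3, 0.3) = 0.3
((b ∨ (b ∧ (b ⊃ c))) ⊃ b): 0.3 ≤ 0.3, so result = 1
(c ∧ ((b ∨ (b ∧ (b ⊃ c))) ⊃ b)) = min(0.9, 1) = 0.9
(¬b ∨ (c ∧ ((b ∨ (b ∧ (b ⊃ c))) ⊃ b))) = max(0, 0.9) = 0.9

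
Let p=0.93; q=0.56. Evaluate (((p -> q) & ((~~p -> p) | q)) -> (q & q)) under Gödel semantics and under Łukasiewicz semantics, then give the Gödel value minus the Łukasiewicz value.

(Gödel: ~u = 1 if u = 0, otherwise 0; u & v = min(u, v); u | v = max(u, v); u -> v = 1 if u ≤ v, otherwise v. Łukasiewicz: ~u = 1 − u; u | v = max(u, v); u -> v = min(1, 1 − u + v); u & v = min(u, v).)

Gödel evaluation:
  (p -> q): 0.93 > 0.56, so result = 0.56
  ~p: Gödel ¬ of 0.93 = 0 (operand ≠ 0)
  ~~p: Gödel ¬ of 0 = 1 (operand is 0)
  (~~p -> p): 1 > 0.93, so result = 0.93
  ((~~p -> p) | q) = max(0.93, 0.56) = 0.93
  ((p -> q) & ((~~p -> p) | q)) = min(0.56, 0.93) = 0.56
  (q & q) = min(0.56, 0.56) = 0.56
  (((p -> q) & ((~~p -> p) | q)) -> (q & q)): 0.56 ≤ 0.56, so result = 1
  Gödel value = 1
Łukasiewicz evaluation:
  (p -> q): min(1, 1 − 0.93 + 0.56) = 0.63
  ~p: Łukasiewicz ¬ gives 1 − 0.93 = 0.07
  ~~p: Łukasiewicz ¬ gives 1 − 0.07 = 0.93
  (~~p -> p): min(1, 1 − 0.93 + 0.93) = 1
  ((~~p -> p) | q) = max(1, 0.56) = 1
  ((p -> q) & ((~~p -> p) | q)) = min(0.63, 1) = 0.63
  (q & q) = min(0.56, 0.56) = 0.56
  (((p -> q) & ((~~p -> p) | q)) -> (q & q)): min(1, 1 − 0.63 + 0.56) = 0.93
  Łukasiewicz value = 0.93
Difference: 1 − 0.93 = 0.07

0.07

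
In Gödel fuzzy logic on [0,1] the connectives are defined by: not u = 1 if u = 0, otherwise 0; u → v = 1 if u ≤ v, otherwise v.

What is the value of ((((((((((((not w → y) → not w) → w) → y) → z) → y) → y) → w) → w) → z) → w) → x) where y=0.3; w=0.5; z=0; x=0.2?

not w: Gödel ¬ of 0.5 = 0 (operand ≠ 0)
(not w → y): 0 ≤ 0.3, so result = 1
not w: Gödel ¬ of 0.5 = 0 (operand ≠ 0)
((not w → y) → not w): 1 > 0, so result = 0
(((not w → y) → not w) → w): 0 ≤ 0.5, so result = 1
((((not w → y) → not w) → w) → y): 1 > 0.3, so result = 0.3
(((((not w → y) → not w) → w) → y) → z): 0.3 > 0, so result = 0
((((((not w → y) → not w) → w) → y) → z) → y): 0 ≤ 0.3, so result = 1
(((((((not w → y) → not w) → w) → y) → z) → y) → y): 1 > 0.3, so result = 0.3
((((((((not w → y) → not w) → w) → y) → z) → y) → y) → w): 0.3 ≤ 0.5, so result = 1
(((((((((not w → y) → not w) → w) → y) → z) → y) → y) → w) → w): 1 > 0.5, so result = 0.5
((((((((((not w → y) → not w) → w) → y) → z) → y) → y) → w) → w) → z): 0.5 > 0, so result = 0
(((((((((((not w → y) → not w) → w) → y) → z) → y) → y) → w) → w) → z) → w): 0 ≤ 0.5, so result = 1
((((((((((((not w → y) → not w) → w) → y) → z) → y) → y) → w) → w) → z) → w) → x): 1 > 0.2, so result = 0.2

0.20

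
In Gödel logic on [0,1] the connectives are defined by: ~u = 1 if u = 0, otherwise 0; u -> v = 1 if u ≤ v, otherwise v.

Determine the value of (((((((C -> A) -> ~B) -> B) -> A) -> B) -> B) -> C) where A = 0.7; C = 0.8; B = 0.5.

(C -> A): 0.8 > 0.7, so result = 0.7
~B: Gödel ¬ of 0.5 = 0 (operand ≠ 0)
((C -> A) -> ~B): 0.7 > 0, so result = 0
(((C -> A) -> ~B) -> B): 0 ≤ 0.5, so result = 1
((((C -> A) -> ~B) -> B) -> A): 1 > 0.7, so result = 0.7
(((((C -> A) -> ~B) -> B) -> A) -> B): 0.7 > 0.5, so result = 0.5
((((((C -> A) -> ~B) -> B) -> A) -> B) -> B): 0.5 ≤ 0.5, so result = 1
(((((((C -> A) -> ~B) -> B) -> A) -> B) -> B) -> C): 1 > 0.8, so result = 0.8

0.80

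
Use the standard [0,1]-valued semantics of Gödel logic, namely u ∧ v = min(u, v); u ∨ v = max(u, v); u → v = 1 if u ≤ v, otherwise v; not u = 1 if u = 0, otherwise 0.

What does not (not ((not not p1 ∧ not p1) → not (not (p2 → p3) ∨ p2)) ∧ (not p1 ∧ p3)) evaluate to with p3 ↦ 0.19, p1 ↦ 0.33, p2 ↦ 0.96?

1.00

not p1: Gödel ¬ of 0.33 = 0 (operand ≠ 0)
not not p1: Gödel ¬ of 0 = 1 (operand is 0)
not p1: Gödel ¬ of 0.33 = 0 (operand ≠ 0)
(not not p1 ∧ not p1) = min(1, 0) = 0
(p2 → p3): 0.96 > 0.19, so result = 0.19
not (p2 → p3): Gödel ¬ of 0.19 = 0 (operand ≠ 0)
(not (p2 → p3) ∨ p2) = max(0, 0.96) = 0.96
not (not (p2 → p3) ∨ p2): Gödel ¬ of 0.96 = 0 (operand ≠ 0)
((not not p1 ∧ not p1) → not (not (p2 → p3) ∨ p2)): 0 ≤ 0, so result = 1
not ((not not p1 ∧ not p1) → not (not (p2 → p3) ∨ p2)): Gödel ¬ of 1 = 0 (operand ≠ 0)
not p1: Gödel ¬ of 0.33 = 0 (operand ≠ 0)
(not p1 ∧ p3) = min(0, 0.19) = 0
(not ((not not p1 ∧ not p1) → not (not (p2 → p3) ∨ p2)) ∧ (not p1 ∧ p3)) = min(0, 0) = 0
not (not ((not not p1 ∧ not p1) → not (not (p2 → p3) ∨ p2)) ∧ (not p1 ∧ p3)): Gödel ¬ of 0 = 1 (operand is 0)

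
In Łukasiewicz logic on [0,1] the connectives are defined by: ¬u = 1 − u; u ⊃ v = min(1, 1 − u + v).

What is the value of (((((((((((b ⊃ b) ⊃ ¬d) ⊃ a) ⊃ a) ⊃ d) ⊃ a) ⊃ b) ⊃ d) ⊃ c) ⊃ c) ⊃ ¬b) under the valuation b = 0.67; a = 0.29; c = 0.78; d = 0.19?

0.55

(b ⊃ b): min(1, 1 − 0.67 + 0.67) = 1
¬d: Łukasiewicz ¬ gives 1 − 0.19 = 0.81
((b ⊃ b) ⊃ ¬d): min(1, 1 − 1 + 0.81) = 0.81
(((b ⊃ b) ⊃ ¬d) ⊃ a): min(1, 1 − 0.81 + 0.29) = 0.48
((((b ⊃ b) ⊃ ¬d) ⊃ a) ⊃ a): min(1, 1 − 0.48 + 0.29) = 0.81
(((((b ⊃ b) ⊃ ¬d) ⊃ a) ⊃ a) ⊃ d): min(1, 1 − 0.81 + 0.19) = 0.38
((((((b ⊃ b) ⊃ ¬d) ⊃ a) ⊃ a) ⊃ d) ⊃ a): min(1, 1 − 0.38 + 0.29) = 0.91
(((((((b ⊃ b) ⊃ ¬d) ⊃ a) ⊃ a) ⊃ d) ⊃ a) ⊃ b): min(1, 1 − 0.91 + 0.67) = 0.76
((((((((b ⊃ b) ⊃ ¬d) ⊃ a) ⊃ a) ⊃ d) ⊃ a) ⊃ b) ⊃ d): min(1, 1 − 0.76 + 0.19) = 0.43
(((((((((b ⊃ b) ⊃ ¬d) ⊃ a) ⊃ a) ⊃ d) ⊃ a) ⊃ b) ⊃ d) ⊃ c): min(1, 1 − 0.43 + 0.78) = 1
((((((((((b ⊃ b) ⊃ ¬d) ⊃ a) ⊃ a) ⊃ d) ⊃ a) ⊃ b) ⊃ d) ⊃ c) ⊃ c): min(1, 1 − 1 + 0.78) = 0.78
¬b: Łukasiewicz ¬ gives 1 − 0.67 = 0.33
(((((((((((b ⊃ b) ⊃ ¬d) ⊃ a) ⊃ a) ⊃ d) ⊃ a) ⊃ b) ⊃ d) ⊃ c) ⊃ c) ⊃ ¬b): min(1, 1 − 0.78 + 0.33) = 0.55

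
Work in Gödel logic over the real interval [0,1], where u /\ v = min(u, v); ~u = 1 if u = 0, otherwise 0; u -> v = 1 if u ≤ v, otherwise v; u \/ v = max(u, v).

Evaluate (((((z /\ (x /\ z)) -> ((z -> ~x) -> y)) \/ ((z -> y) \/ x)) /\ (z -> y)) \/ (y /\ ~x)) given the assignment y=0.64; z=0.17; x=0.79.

(x /\ z) = min(0.79, 0.17) = 0.17
(z /\ (x /\ z)) = min(0.17, 0.17) = 0.17
~x: Gödel ¬ of 0.79 = 0 (operand ≠ 0)
(z -> ~x): 0.17 > 0, so result = 0
((z -> ~x) -> y): 0 ≤ 0.64, so result = 1
((z /\ (x /\ z)) -> ((z -> ~x) -> y)): 0.17 ≤ 1, so result = 1
(z -> y): 0.17 ≤ 0.64, so result = 1
((z -> y) \/ x) = max(1, 0.79) = 1
(((z /\ (x /\ z)) -> ((z -> ~x) -> y)) \/ ((z -> y) \/ x)) = max(1, 1) = 1
(z -> y): 0.17 ≤ 0.64, so result = 1
((((z /\ (x /\ z)) -> ((z -> ~x) -> y)) \/ ((z -> y) \/ x)) /\ (z -> y)) = min(1, 1) = 1
~x: Gödel ¬ of 0.79 = 0 (operand ≠ 0)
(y /\ ~x) = min(0.64, 0) = 0
(((((z /\ (x /\ z)) -> ((z -> ~x) -> y)) \/ ((z -> y) \/ x)) /\ (z -> y)) \/ (y /\ ~x)) = max(1, 0) = 1

1.00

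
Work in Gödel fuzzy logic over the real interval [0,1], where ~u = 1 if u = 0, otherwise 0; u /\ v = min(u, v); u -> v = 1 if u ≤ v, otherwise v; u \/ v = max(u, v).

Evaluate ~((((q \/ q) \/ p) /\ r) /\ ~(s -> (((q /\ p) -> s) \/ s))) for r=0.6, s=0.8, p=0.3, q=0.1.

(q \/ q) = max(0.1, 0.1) = 0.1
((q \/ q) \/ p) = max(0.1, 0.3) = 0.3
(((q \/ q) \/ p) /\ r) = min(0.3, 0.6) = 0.3
(q /\ p) = min(0.1, 0.3) = 0.1
((q /\ p) -> s): 0.1 ≤ 0.8, so result = 1
(((q /\ p) -> s) \/ s) = max(1, 0.8) = 1
(s -> (((q /\ p) -> s) \/ s)): 0.8 ≤ 1, so result = 1
~(s -> (((q /\ p) -> s) \/ s)): Gödel ¬ of 1 = 0 (operand ≠ 0)
((((q \/ q) \/ p) /\ r) /\ ~(s -> (((q /\ p) -> s) \/ s))) = min(0.3, 0) = 0
~((((q \/ q) \/ p) /\ r) /\ ~(s -> (((q /\ p) -> s) \/ s))): Gödel ¬ of 0 = 1 (operand is 0)

1.00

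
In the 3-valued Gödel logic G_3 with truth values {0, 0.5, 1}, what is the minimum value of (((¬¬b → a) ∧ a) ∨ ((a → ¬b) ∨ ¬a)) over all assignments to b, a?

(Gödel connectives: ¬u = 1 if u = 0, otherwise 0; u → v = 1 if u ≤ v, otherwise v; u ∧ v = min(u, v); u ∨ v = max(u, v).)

The minimum is attained at b = 0.5, a = 0.5:
  ¬b: Gödel ¬ of 0.5 = 0 (operand ≠ 0)
  ¬¬b: Gödel ¬ of 0 = 1 (operand is 0)
  (¬¬b → a): 1 > 0.5, so result = 0.5
  ((¬¬b → a) ∧ a) = min(0.5, 0.5) = 0.5
  ¬b: Gödel ¬ of 0.5 = 0 (operand ≠ 0)
  (a → ¬b): 0.5 > 0, so result = 0
  ¬a: Gödel ¬ of 0.5 = 0 (operand ≠ 0)
  ((a → ¬b) ∨ ¬a) = max(0, 0) = 0
  (((¬¬b → a) ∧ a) ∨ ((a → ¬b) ∨ ¬a)) = max(0.5, 0) = 0.5
Checking all 9 assignments confirms none give a value below 0.50.

0.50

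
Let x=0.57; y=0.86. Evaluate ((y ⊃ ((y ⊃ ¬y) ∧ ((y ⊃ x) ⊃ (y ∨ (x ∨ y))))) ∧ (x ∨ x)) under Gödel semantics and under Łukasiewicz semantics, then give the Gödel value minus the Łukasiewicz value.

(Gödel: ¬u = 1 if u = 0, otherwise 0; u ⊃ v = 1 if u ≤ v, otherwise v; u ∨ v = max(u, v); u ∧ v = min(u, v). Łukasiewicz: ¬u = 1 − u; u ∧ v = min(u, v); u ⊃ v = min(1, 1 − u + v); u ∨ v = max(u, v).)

Gödel evaluation:
  ¬y: Gödel ¬ of 0.86 = 0 (operand ≠ 0)
  (y ⊃ ¬y): 0.86 > 0, so result = 0
  (y ⊃ x): 0.86 > 0.57, so result = 0.57
  (x ∨ y) = max(0.57, 0.86) = 0.86
  (y ∨ (x ∨ y)) = max(0.86, 0.86) = 0.86
  ((y ⊃ x) ⊃ (y ∨ (x ∨ y))): 0.57 ≤ 0.86, so result = 1
  ((y ⊃ ¬y) ∧ ((y ⊃ x) ⊃ (y ∨ (x ∨ y)))) = min(0, 1) = 0
  (y ⊃ ((y ⊃ ¬y) ∧ ((y ⊃ x) ⊃ (y ∨ (x ∨ y))))): 0.86 > 0, so result = 0
  (x ∨ x) = max(0.57, 0.57) = 0.57
  ((y ⊃ ((y ⊃ ¬y) ∧ ((y ⊃ x) ⊃ (y ∨ (x ∨ y))))) ∧ (x ∨ x)) = min(0, 0.57) = 0
  Gödel value = 0
Łukasiewicz evaluation:
  ¬y: Łukasiewicz ¬ gives 1 − 0.86 = 0.14
  (y ⊃ ¬y): min(1, 1 − 0.86 + 0.14) = 0.28
  (y ⊃ x): min(1, 1 − 0.86 + 0.57) = 0.71
  (x ∨ y) = max(0.57, 0.86) = 0.86
  (y ∨ (x ∨ y)) = max(0.86, 0.86) = 0.86
  ((y ⊃ x) ⊃ (y ∨ (x ∨ y))): min(1, 1 − 0.71 + 0.86) = 1
  ((y ⊃ ¬y) ∧ ((y ⊃ x) ⊃ (y ∨ (x ∨ y)))) = min(0.28, 1) = 0.28
  (y ⊃ ((y ⊃ ¬y) ∧ ((y ⊃ x) ⊃ (y ∨ (x ∨ y))))): min(1, 1 − 0.86 + 0.28) = 0.42
  (x ∨ x) = max(0.57, 0.57) = 0.57
  ((y ⊃ ((y ⊃ ¬y) ∧ ((y ⊃ x) ⊃ (y ∨ (x ∨ y))))) ∧ (x ∨ x)) = min(0.42, 0.57) = 0.42
  Łukasiewicz value = 0.42
Difference: 0 − 0.42 = -0.42

-0.42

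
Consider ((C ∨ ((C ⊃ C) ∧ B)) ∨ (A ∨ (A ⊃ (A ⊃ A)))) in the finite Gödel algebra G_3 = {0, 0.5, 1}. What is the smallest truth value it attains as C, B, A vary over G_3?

1.00

Every assignment gives 1. For instance at C = 0, B = 0, A = 0:
  (C ⊃ C): 0 ≤ 0, so result = 1
  ((C ⊃ C) ∧ B) = min(1, 0) = 0
  (C ∨ ((C ⊃ C) ∧ B)) = max(0, 0) = 0
  (A ⊃ A): 0 ≤ 0, so result = 1
  (A ⊃ (A ⊃ A)): 0 ≤ 1, so result = 1
  (A ∨ (A ⊃ (A ⊃ A))) = max(0, 1) = 1
  ((C ∨ ((C ⊃ C) ∧ B)) ∨ (A ∨ (A ⊃ (A ⊃ A)))) = max(0, 1) = 1
All 27 assignments give value 1 — the formula is a G_3-tautology.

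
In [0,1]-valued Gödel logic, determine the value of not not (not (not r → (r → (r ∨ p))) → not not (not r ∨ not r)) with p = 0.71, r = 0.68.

not r: Gödel ¬ of 0.68 = 0 (operand ≠ 0)
(r ∨ p) = max(0.68, 0.71) = 0.71
(r → (r ∨ p)): 0.68 ≤ 0.71, so result = 1
(not r → (r → (r ∨ p))): 0 ≤ 1, so result = 1
not (not r → (r → (r ∨ p))): Gödel ¬ of 1 = 0 (operand ≠ 0)
not r: Gödel ¬ of 0.68 = 0 (operand ≠ 0)
not r: Gödel ¬ of 0.68 = 0 (operand ≠ 0)
(not r ∨ not r) = max(0, 0) = 0
not (not r ∨ not r): Gödel ¬ of 0 = 1 (operand is 0)
not not (not r ∨ not r): Gödel ¬ of 1 = 0 (operand ≠ 0)
(not (not r → (r → (r ∨ p))) → not not (not r ∨ not r)): 0 ≤ 0, so result = 1
not (not (not r → (r → (r ∨ p))) → not not (not r ∨ not r)): Gödel ¬ of 1 = 0 (operand ≠ 0)
not not (not (not r → (r → (r ∨ p))) → not not (not r ∨ not r)): Gödel ¬ of 0 = 1 (operand is 0)

1.00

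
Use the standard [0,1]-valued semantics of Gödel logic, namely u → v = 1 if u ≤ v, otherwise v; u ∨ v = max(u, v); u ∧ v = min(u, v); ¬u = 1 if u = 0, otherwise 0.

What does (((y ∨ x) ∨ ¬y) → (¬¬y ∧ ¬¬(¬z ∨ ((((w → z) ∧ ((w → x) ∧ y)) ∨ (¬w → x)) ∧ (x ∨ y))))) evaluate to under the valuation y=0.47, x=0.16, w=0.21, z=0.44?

1.00

(y ∨ x) = max(0.47, 0.16) = 0.47
¬y: Gödel ¬ of 0.47 = 0 (operand ≠ 0)
((y ∨ x) ∨ ¬y) = max(0.47, 0) = 0.47
¬y: Gödel ¬ of 0.47 = 0 (operand ≠ 0)
¬¬y: Gödel ¬ of 0 = 1 (operand is 0)
¬z: Gödel ¬ of 0.44 = 0 (operand ≠ 0)
(w → z): 0.21 ≤ 0.44, so result = 1
(w → x): 0.21 > 0.16, so result = 0.16
((w → x) ∧ y) = min(0.16, 0.47) = 0.16
((w → z) ∧ ((w → x) ∧ y)) = min(1, 0.16) = 0.16
¬w: Gödel ¬ of 0.21 = 0 (operand ≠ 0)
(¬w → x): 0 ≤ 0.16, so result = 1
(((w → z) ∧ ((w → x) ∧ y)) ∨ (¬w → x)) = max(0.16, 1) = 1
(x ∨ y) = max(0.16, 0.47) = 0.47
((((w → z) ∧ ((w → x) ∧ y)) ∨ (¬w → x)) ∧ (x ∨ y)) = min(1, 0.47) = 0.47
(¬z ∨ ((((w → z) ∧ ((w → x) ∧ y)) ∨ (¬w → x)) ∧ (x ∨ y))) = max(0, 0.47) = 0.47
¬(¬z ∨ ((((w → z) ∧ ((w → x) ∧ y)) ∨ (¬w → x)) ∧ (x ∨ y))): Gödel ¬ of 0.47 = 0 (operand ≠ 0)
¬¬(¬z ∨ ((((w → z) ∧ ((w → x) ∧ y)) ∨ (¬w → x)) ∧ (x ∨ y))): Gödel ¬ of 0 = 1 (operand is 0)
(¬¬y ∧ ¬¬(¬z ∨ ((((w → z) ∧ ((w → x) ∧ y)) ∨ (¬w → x)) ∧ (x ∨ y)))) = min(1, 1) = 1
(((y ∨ x) ∨ ¬y) → (¬¬y ∧ ¬¬(¬z ∨ ((((w → z) ∧ ((w → x) ∧ y)) ∨ (¬w → x)) ∧ (x ∨ y))))): 0.47 ≤ 1, so result = 1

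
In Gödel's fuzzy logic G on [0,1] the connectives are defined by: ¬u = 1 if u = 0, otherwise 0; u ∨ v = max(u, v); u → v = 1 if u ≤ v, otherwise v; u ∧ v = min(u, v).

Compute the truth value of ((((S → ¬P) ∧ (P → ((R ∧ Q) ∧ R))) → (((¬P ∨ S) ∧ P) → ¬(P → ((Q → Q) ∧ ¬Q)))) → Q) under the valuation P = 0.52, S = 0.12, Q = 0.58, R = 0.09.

¬P: Gödel ¬ of 0.52 = 0 (operand ≠ 0)
(S → ¬P): 0.12 > 0, so result = 0
(R ∧ Q) = min(0.09, 0.58) = 0.09
((R ∧ Q) ∧ R) = min(0.09, 0.09) = 0.09
(P → ((R ∧ Q) ∧ R)): 0.52 > 0.09, so result = 0.09
((S → ¬P) ∧ (P → ((R ∧ Q) ∧ R))) = min(0, 0.09) = 0
¬P: Gödel ¬ of 0.52 = 0 (operand ≠ 0)
(¬P ∨ S) = max(0, 0.12) = 0.12
((¬P ∨ S) ∧ P) = min(0.12, 0.52) = 0.12
(Q → Q): 0.58 ≤ 0.58, so result = 1
¬Q: Gödel ¬ of 0.58 = 0 (operand ≠ 0)
((Q → Q) ∧ ¬Q) = min(1, 0) = 0
(P → ((Q → Q) ∧ ¬Q)): 0.52 > 0, so result = 0
¬(P → ((Q → Q) ∧ ¬Q)): Gödel ¬ of 0 = 1 (operand is 0)
(((¬P ∨ S) ∧ P) → ¬(P → ((Q → Q) ∧ ¬Q))): 0.12 ≤ 1, so result = 1
(((S → ¬P) ∧ (P → ((R ∧ Q) ∧ R))) → (((¬P ∨ S) ∧ P) → ¬(P → ((Q → Q) ∧ ¬Q)))): 0 ≤ 1, so result = 1
((((S → ¬P) ∧ (P → ((R ∧ Q) ∧ R))) → (((¬P ∨ S) ∧ P) → ¬(P → ((Q → Q) ∧ ¬Q)))) → Q): 1 > 0.58, so result = 0.58

0.58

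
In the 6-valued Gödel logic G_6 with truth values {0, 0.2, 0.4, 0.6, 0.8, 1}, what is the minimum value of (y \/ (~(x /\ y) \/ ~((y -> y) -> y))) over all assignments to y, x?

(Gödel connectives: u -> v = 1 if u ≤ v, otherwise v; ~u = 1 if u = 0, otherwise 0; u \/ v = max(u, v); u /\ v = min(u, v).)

0.20

The minimum is attained at y = 0.2, x = 0.2:
  (x /\ y) = min(0.2, 0.2) = 0.2
  ~(x /\ y): Gödel ¬ of 0.2 = 0 (operand ≠ 0)
  (y -> y): 0.2 ≤ 0.2, so result = 1
  ((y -> y) -> y): 1 > 0.2, so result = 0.2
  ~((y -> y) -> y): Gödel ¬ of 0.2 = 0 (operand ≠ 0)
  (~(x /\ y) \/ ~((y -> y) -> y)) = max(0, 0) = 0
  (y \/ (~(x /\ y) \/ ~((y -> y) -> y))) = max(0.2, 0) = 0.2
Checking all 36 assignments confirms none give a value below 0.20.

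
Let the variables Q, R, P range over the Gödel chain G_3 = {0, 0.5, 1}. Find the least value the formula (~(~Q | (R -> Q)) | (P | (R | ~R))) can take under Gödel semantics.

The minimum is attained at Q = 0, R = 0.5, P = 0:
  ~Q: Gödel ¬ of 0 = 1 (operand is 0)
  (R -> Q): 0.5 > 0, so result = 0
  (~Q | (R -> Q)) = max(1, 0) = 1
  ~(~Q | (R -> Q)): Gödel ¬ of 1 = 0 (operand ≠ 0)
  ~R: Gödel ¬ of 0.5 = 0 (operand ≠ 0)
  (R | ~R) = max(0.5, 0) = 0.5
  (P | (R | ~R)) = max(0, 0.5) = 0.5
  (~(~Q | (R -> Q)) | (P | (R | ~R))) = max(0, 0.5) = 0.5
Checking all 27 assignments confirms none give a value below 0.50.

0.50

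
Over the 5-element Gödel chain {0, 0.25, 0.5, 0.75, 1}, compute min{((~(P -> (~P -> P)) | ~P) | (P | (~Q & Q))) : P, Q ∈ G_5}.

The minimum is attained at P = 0.25, Q = 0:
  ~P: Gödel ¬ of 0.25 = 0 (operand ≠ 0)
  (~P -> P): 0 ≤ 0.25, so result = 1
  (P -> (~P -> P)): 0.25 ≤ 1, so result = 1
  ~(P -> (~P -> P)): Gödel ¬ of 1 = 0 (operand ≠ 0)
  ~P: Gödel ¬ of 0.25 = 0 (operand ≠ 0)
  (~(P -> (~P -> P)) | ~P) = max(0, 0) = 0
  ~Q: Gödel ¬ of 0 = 1 (operand is 0)
  (~Q & Q) = min(1, 0) = 0
  (P | (~Q & Q)) = max(0.25, 0) = 0.25
  ((~(P -> (~P -> P)) | ~P) | (P | (~Q & Q))) = max(0, 0.25) = 0.25
Checking all 25 assignments confirms none give a value below 0.25.

0.25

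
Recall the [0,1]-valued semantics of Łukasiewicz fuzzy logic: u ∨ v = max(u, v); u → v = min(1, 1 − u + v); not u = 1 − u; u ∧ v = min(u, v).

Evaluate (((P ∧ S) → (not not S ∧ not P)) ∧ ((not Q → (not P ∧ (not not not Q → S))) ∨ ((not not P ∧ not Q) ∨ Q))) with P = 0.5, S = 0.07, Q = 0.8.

(P ∧ S) = min(0.5, 0.07) = 0.07
not S: Łukasiewicz ¬ gives 1 − 0.07 = 0.93
not not S: Łukasiewicz ¬ gives 1 − 0.93 = 0.07
not P: Łukasiewicz ¬ gives 1 − 0.5 = 0.5
(not not S ∧ not P) = min(0.07, 0.5) = 0.07
((P ∧ S) → (not not S ∧ not P)): min(1, 1 − 0.07 + 0.07) = 1
not Q: Łukasiewicz ¬ gives 1 − 0.8 = 0.2
not P: Łukasiewicz ¬ gives 1 − 0.5 = 0.5
not Q: Łukasiewicz ¬ gives 1 − 0.8 = 0.2
not not Q: Łukasiewicz ¬ gives 1 − 0.2 = 0.8
not not not Q: Łukasiewicz ¬ gives 1 − 0.8 = 0.2
(not not not Q → S): min(1, 1 − 0.2 + 0.07) = 0.87
(not P ∧ (not not not Q → S)) = min(0.5, 0.87) = 0.5
(not Q → (not P ∧ (not not not Q → S))): min(1, 1 − 0.2 + 0.5) = 1
not P: Łukasiewicz ¬ gives 1 − 0.5 = 0.5
not not P: Łukasiewicz ¬ gives 1 − 0.5 = 0.5
not Q: Łukasiewicz ¬ gives 1 − 0.8 = 0.2
(not not P ∧ not Q) = min(0.5, 0.2) = 0.2
((not not P ∧ not Q) ∨ Q) = max(0.2, 0.8) = 0.8
((not Q → (not P ∧ (not not not Q → S))) ∨ ((not not P ∧ not Q) ∨ Q)) = max(1, 0.8) = 1
(((P ∧ S) → (not not S ∧ not P)) ∧ ((not Q → (not P ∧ (not not not Q → S))) ∨ ((not not P ∧ not Q) ∨ Q))) = min(1, 1) = 1

1.00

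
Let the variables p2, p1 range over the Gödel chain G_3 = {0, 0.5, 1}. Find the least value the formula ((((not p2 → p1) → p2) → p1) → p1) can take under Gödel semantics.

The minimum is attained at p2 = 0, p1 = 0.5:
  not p2: Gödel ¬ of 0 = 1 (operand is 0)
  (not p2 → p1): 1 > 0.5, so result = 0.5
  ((not p2 → p1) → p2): 0.5 > 0, so result = 0
  (((not p2 → p1) → p2) → p1): 0 ≤ 0.5, so result = 1
  ((((not p2 → p1) → p2) → p1) → p1): 1 > 0.5, so result = 0.5
Checking all 9 assignments confirms none give a value below 0.50.

0.50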